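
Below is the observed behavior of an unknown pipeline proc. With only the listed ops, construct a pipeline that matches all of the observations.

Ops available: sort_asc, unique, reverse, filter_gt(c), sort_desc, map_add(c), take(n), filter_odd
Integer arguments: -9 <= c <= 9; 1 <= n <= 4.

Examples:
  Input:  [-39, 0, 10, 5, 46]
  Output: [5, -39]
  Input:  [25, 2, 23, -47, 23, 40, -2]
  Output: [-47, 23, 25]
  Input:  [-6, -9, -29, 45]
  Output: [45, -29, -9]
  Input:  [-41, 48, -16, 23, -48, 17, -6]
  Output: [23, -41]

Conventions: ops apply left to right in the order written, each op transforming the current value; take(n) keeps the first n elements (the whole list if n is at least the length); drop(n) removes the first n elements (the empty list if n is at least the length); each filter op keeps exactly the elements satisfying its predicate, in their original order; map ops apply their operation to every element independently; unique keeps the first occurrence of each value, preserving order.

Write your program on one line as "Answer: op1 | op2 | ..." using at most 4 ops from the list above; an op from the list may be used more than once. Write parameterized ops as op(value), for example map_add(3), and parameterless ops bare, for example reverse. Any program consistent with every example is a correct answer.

unique | take(4) | filter_odd | reverse

Check, running the answer program on each example:
  [-39, 0, 10, 5, 46] -> [-39, 0, 10, 5, 46] -> [-39, 0, 10, 5] -> [-39, 5] -> [5, -39]
  [25, 2, 23, -47, 23, 40, -2] -> [25, 2, 23, -47, 40, -2] -> [25, 2, 23, -47] -> [25, 23, -47] -> [-47, 23, 25]
  [-6, -9, -29, 45] -> [-6, -9, -29, 45] -> [-6, -9, -29, 45] -> [-9, -29, 45] -> [45, -29, -9]
  [-41, 48, -16, 23, -48, 17, -6] -> [-41, 48, -16, 23, -48, 17, -6] -> [-41, 48, -16, 23] -> [-41, 23] -> [23, -41]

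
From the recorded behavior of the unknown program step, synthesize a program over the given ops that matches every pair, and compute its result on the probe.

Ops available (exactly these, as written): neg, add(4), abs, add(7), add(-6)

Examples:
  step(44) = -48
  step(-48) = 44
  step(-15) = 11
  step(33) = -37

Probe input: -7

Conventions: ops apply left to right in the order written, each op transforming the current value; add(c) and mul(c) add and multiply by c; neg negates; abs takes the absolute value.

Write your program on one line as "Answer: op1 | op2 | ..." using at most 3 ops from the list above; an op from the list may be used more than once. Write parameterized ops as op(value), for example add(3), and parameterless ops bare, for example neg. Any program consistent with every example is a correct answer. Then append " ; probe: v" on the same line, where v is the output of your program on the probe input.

add(4) | neg ; probe: 3

Check, running the answer program on each example:
  44 -> 48 -> -48
  -48 -> -44 -> 44
  -15 -> -11 -> 11
  33 -> 37 -> -37
  probe: -7 -> -3 -> 3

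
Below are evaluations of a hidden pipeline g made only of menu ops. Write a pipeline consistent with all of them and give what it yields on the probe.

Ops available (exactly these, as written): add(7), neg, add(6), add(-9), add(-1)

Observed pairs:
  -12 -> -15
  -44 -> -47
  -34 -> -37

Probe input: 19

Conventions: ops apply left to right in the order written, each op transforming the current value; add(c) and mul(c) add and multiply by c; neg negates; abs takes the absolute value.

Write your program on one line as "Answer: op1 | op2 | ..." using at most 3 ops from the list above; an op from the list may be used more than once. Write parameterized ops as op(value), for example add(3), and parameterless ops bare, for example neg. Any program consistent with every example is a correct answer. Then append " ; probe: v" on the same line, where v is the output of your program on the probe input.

add(6) | add(-9) ; probe: 16

Check, running the answer program on each example:
  -12 -> -6 -> -15
  -44 -> -38 -> -47
  -34 -> -28 -> -37
  probe: 19 -> 25 -> 16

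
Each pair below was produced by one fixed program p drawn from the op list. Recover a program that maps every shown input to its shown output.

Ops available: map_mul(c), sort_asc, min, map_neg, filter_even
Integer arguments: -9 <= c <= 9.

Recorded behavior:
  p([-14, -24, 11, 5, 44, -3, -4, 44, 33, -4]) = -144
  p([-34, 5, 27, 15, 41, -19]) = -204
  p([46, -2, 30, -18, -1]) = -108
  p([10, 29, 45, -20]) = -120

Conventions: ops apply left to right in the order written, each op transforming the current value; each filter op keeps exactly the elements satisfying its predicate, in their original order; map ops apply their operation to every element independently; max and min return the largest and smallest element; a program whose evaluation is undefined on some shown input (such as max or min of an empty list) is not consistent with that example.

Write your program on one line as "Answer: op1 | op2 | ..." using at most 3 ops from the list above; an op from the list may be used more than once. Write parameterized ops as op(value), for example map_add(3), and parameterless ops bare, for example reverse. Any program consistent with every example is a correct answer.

map_mul(-6) | map_neg | min

Check, running the answer program on each example:
  [-14, -24, 11, 5, 44, -3, -4, 44, 33, -4] -> [84, 144, -66, -30, -264, 18, 24, -264, -198, 24] -> [-84, -144, 66, 30, 264, -18, -24, 264, 198, -24] -> -144
  [-34, 5, 27, 15, 41, -19] -> [204, -30, -162, -90, -246, 114] -> [-204, 30, 162, 90, 246, -114] -> -204
  [46, -2, 30, -18, -1] -> [-276, 12, -180, 108, 6] -> [276, -12, 180, -108, -6] -> -108
  [10, 29, 45, -20] -> [-60, -174, -270, 120] -> [60, 174, 270, -120] -> -120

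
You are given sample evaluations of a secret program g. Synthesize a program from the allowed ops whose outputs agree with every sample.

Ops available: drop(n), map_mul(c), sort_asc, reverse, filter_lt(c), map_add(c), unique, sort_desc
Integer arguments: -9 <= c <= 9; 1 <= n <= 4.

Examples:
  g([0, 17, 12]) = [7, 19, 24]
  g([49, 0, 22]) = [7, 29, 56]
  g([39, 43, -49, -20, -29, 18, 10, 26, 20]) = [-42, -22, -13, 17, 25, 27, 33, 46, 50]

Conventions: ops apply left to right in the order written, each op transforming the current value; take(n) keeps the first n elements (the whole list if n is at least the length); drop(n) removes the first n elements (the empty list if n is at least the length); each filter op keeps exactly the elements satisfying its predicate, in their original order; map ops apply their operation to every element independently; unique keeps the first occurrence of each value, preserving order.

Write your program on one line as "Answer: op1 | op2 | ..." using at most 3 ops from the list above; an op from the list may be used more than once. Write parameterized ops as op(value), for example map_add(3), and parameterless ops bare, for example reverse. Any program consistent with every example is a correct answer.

sort_desc | sort_asc | map_add(7)

Check, running the answer program on each example:
  [0, 17, 12] -> [17, 12, 0] -> [0, 12, 17] -> [7, 19, 24]
  [49, 0, 22] -> [49, 22, 0] -> [0, 22, 49] -> [7, 29, 56]
  [39, 43, -49, -20, -29, 18, 10, 26, 20] -> [43, 39, 26, 20, 18, 10, -20, -29, -49] -> [-49, -29, -20, 10, 18, 20, 26, 39, 43] -> [-42, -22, -13, 17, 25, 27, 33, 46, 50]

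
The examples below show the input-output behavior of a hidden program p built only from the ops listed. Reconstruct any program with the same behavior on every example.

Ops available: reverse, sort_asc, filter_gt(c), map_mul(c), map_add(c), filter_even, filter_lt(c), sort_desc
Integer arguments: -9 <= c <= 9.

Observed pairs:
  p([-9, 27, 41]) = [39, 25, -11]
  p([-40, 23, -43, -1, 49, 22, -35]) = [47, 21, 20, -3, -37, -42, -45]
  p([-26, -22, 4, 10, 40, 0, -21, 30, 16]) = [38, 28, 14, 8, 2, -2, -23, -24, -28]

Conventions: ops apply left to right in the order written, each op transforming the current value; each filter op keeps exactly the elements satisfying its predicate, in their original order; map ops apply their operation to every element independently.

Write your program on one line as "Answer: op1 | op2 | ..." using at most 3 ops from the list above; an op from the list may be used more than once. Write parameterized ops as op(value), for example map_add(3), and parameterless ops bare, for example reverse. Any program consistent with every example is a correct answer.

sort_desc | map_add(-2)

Check, running the answer program on each example:
  [-9, 27, 41] -> [41, 27, -9] -> [39, 25, -11]
  [-40, 23, -43, -1, 49, 22, -35] -> [49, 23, 22, -1, -35, -40, -43] -> [47, 21, 20, -3, -37, -42, -45]
  [-26, -22, 4, 10, 40, 0, -21, 30, 16] -> [40, 30, 16, 10, 4, 0, -21, -22, -26] -> [38, 28, 14, 8, 2, -2, -23, -24, -28]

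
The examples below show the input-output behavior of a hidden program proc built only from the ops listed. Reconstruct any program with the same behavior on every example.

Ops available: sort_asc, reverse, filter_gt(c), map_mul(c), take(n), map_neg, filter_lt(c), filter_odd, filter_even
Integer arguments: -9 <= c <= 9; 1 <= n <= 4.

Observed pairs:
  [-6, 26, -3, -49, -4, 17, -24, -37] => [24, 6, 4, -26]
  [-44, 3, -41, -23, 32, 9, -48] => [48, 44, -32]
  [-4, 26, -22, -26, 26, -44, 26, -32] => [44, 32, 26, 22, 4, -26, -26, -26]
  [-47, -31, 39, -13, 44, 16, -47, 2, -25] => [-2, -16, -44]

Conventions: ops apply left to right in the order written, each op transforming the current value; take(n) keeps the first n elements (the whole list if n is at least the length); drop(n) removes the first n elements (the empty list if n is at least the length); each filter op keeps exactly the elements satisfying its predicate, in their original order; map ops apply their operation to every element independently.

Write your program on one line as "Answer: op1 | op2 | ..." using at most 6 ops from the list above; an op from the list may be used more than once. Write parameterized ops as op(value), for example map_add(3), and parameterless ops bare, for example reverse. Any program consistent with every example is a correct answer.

sort_asc | reverse | map_neg | filter_even | reverse

Check, running the answer program on each example:
  [-6, 26, -3, -49, -4, 17, -24, -37] -> [-49, -37, -24, -6, -4, -3, 17, 26] -> [26, 17, -3, -4, -6, -24, -37, -49] -> [-26, -17, 3, 4, 6, 24, 37, 49] -> [-26, 4, 6, 24] -> [24, 6, 4, -26]
  [-44, 3, -41, -23, 32, 9, -48] -> [-48, -44, -41, -23, 3, 9, 32] -> [32, 9, 3, -23, -41, -44, -48] -> [-32, -9, -3, 23, 41, 44, 48] -> [-32, 44, 48] -> [48, 44, -32]
  [-4, 26, -22, -26, 26, -44, 26, -32] -> [-44, -32, -26, -22, -4, 26, 26, 26] -> [26, 26, 26, -4, -22, -26, -32, -44] -> [-26, -26, -26, 4, 22, 26, 32, 44] -> [-26, -26, -26, 4, 22, 26, 32, 44] -> [44, 32, 26, 22, 4, -26, -26, -26]
  [-47, -31, 39, -13, 44, 16, -47, 2, -25] -> [-47, -47, -31, -25, -13, 2, 16, 39, 44] -> [44, 39, 16, 2, -13, -25, -31, -47, -47] -> [-44, -39, -16, -2, 13, 25, 31, 47, 47] -> [-44, -16, -2] -> [-2, -16, -44]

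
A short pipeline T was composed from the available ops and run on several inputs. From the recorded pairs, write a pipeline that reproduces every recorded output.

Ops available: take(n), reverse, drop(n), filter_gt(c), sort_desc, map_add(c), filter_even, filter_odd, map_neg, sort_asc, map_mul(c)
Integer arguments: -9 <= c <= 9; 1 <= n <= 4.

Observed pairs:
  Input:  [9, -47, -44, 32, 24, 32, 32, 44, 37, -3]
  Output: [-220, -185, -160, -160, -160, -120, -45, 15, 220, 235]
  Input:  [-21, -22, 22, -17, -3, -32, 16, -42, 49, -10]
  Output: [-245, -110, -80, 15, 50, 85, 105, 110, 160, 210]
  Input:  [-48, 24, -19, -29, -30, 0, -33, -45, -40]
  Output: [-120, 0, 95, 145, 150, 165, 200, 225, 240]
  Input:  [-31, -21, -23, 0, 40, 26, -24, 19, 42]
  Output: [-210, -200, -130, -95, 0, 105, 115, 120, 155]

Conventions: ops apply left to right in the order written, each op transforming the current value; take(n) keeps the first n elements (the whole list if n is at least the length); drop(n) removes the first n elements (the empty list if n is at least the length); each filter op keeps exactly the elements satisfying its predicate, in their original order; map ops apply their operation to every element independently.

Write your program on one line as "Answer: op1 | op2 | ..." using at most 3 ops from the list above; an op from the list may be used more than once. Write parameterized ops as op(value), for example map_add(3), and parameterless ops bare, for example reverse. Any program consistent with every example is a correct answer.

map_mul(-5) | reverse | sort_asc

Check, running the answer program on each example:
  [9, -47, -44, 32, 24, 32, 32, 44, 37, -3] -> [-45, 235, 220, -160, -120, -160, -160, -220, -185, 15] -> [15, -185, -220, -160, -160, -120, -160, 220, 235, -45] -> [-220, -185, -160, -160, -160, -120, -45, 15, 220, 235]
  [-21, -22, 22, -17, -3, -32, 16, -42, 49, -10] -> [105, 110, -110, 85, 15, 160, -80, 210, -245, 50] -> [50, -245, 210, -80, 160, 15, 85, -110, 110, 105] -> [-245, -110, -80, 15, 50, 85, 105, 110, 160, 210]
  [-48, 24, -19, -29, -30, 0, -33, -45, -40] -> [240, -120, 95, 145, 150, 0, 165, 225, 200] -> [200, 225, 165, 0, 150, 145, 95, -120, 240] -> [-120, 0, 95, 145, 150, 165, 200, 225, 240]
  [-31, -21, -23, 0, 40, 26, -24, 19, 42] -> [155, 105, 115, 0, -200, -130, 120, -95, -210] -> [-210, -95, 120, -130, -200, 0, 115, 105, 155] -> [-210, -200, -130, -95, 0, 105, 115, 120, 155]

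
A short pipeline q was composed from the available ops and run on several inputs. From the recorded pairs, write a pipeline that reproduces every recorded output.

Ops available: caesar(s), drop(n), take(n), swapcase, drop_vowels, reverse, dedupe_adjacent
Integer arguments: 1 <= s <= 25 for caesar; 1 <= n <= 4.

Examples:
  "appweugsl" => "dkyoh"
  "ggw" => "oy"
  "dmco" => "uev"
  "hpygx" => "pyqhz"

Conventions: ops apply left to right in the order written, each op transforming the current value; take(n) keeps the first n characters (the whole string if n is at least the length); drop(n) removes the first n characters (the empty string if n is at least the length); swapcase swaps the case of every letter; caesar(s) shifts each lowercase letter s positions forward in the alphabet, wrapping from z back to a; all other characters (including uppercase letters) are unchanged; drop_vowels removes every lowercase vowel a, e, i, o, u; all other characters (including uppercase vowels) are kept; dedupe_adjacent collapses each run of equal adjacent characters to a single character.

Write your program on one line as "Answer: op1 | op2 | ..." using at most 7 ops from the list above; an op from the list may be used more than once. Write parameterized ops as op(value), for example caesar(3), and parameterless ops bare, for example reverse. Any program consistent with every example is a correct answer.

dedupe_adjacent | drop_vowels | reverse | caesar(23) | caesar(16) | caesar(5)

Check, running the answer program on each example:
  "appweugsl" -> "apweugsl" -> "pwgsl" -> "lsgwp" -> "ipdtm" -> "yftjc" -> "dkyoh"
  "ggw" -> "gw" -> "gw" -> "wg" -> "td" -> "jt" -> "oy"
  "dmco" -> "dmco" -> "dmc" -> "cmd" -> "zja" -> "pzq" -> "uev"
  "hpygx" -> "hpygx" -> "hpygx" -> "xgyph" -> "udvme" -> "ktlcu" -> "pyqhz"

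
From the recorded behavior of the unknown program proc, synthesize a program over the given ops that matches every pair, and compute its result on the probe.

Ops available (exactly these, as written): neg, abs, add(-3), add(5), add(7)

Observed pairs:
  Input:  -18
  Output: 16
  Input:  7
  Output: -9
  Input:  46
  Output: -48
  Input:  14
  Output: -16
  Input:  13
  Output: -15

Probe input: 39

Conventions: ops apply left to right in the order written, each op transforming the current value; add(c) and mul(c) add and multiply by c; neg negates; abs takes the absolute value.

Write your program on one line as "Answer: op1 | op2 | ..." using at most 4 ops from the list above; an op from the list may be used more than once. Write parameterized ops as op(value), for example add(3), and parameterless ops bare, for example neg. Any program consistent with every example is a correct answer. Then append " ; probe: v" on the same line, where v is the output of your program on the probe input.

add(7) | neg | add(5) ; probe: -41

Check, running the answer program on each example:
  -18 -> -11 -> 11 -> 16
  7 -> 14 -> -14 -> -9
  46 -> 53 -> -53 -> -48
  14 -> 21 -> -21 -> -16
  13 -> 20 -> -20 -> -15
  probe: 39 -> 46 -> -46 -> -41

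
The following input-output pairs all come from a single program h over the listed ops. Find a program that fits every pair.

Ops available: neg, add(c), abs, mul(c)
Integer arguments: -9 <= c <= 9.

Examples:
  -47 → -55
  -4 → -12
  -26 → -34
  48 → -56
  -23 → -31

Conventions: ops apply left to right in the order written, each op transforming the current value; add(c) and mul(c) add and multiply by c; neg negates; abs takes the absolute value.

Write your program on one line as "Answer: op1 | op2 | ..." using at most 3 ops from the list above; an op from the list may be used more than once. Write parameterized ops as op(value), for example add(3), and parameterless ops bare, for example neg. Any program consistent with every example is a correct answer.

abs | add(8) | neg

Check, running the answer program on each example:
  -47 -> 47 -> 55 -> -55
  -4 -> 4 -> 12 -> -12
  -26 -> 26 -> 34 -> -34
  48 -> 48 -> 56 -> -56
  -23 -> 23 -> 31 -> -31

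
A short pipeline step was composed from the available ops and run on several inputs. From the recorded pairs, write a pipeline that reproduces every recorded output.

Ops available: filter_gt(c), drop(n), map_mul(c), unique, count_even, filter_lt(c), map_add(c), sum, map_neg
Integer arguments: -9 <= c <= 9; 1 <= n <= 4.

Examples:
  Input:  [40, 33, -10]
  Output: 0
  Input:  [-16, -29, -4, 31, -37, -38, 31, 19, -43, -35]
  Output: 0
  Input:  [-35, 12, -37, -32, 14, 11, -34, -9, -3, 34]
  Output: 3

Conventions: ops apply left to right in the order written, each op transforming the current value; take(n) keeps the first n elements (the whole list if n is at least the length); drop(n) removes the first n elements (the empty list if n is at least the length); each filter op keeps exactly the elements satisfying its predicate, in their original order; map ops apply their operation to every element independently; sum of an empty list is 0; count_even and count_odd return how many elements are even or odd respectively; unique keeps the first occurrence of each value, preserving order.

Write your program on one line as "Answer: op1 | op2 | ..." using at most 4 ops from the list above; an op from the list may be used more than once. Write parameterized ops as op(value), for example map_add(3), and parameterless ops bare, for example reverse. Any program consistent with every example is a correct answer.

map_add(-2) | drop(1) | filter_gt(-6) | count_even

Check, running the answer program on each example:
  [40, 33, -10] -> [38, 31, -12] -> [31, -12] -> [31] -> 0
  [-16, -29, -4, 31, -37, -38, 31, 19, -43, -35] -> [-18, -31, -6, 29, -39, -40, 29, 17, -45, -37] -> [-31, -6, 29, -39, -40, 29, 17, -45, -37] -> [29, 29, 17] -> 0
  [-35, 12, -37, -32, 14, 11, -34, -9, -3, 34] -> [-37, 10, -39, -34, 12, 9, -36, -11, -5, 32] -> [10, -39, -34, 12, 9, -36, -11, -5, 32] -> [10, 12, 9, -5, 32] -> 3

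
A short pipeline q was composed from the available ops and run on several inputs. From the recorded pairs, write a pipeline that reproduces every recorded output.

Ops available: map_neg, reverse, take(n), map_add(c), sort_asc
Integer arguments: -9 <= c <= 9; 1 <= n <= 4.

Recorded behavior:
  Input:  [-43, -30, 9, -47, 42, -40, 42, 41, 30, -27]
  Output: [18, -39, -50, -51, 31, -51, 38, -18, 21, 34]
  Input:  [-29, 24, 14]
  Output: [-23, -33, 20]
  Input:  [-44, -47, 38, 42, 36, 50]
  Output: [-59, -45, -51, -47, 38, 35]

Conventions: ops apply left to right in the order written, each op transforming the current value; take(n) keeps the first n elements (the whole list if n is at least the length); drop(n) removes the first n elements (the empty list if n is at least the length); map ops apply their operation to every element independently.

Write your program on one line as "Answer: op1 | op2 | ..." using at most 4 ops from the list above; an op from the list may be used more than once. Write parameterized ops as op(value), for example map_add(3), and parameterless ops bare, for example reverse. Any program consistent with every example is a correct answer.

reverse | map_add(9) | map_neg

Check, running the answer program on each example:
  [-43, -30, 9, -47, 42, -40, 42, 41, 30, -27] -> [-27, 30, 41, 42, -40, 42, -47, 9, -30, -43] -> [-18, 39, 50, 51, -31, 51, -38, 18, -21, -34] -> [18, -39, -50, -51, 31, -51, 38, -18, 21, 34]
  [-29, 24, 14] -> [14, 24, -29] -> [23, 33, -20] -> [-23, -33, 20]
  [-44, -47, 38, 42, 36, 50] -> [50, 36, 42, 38, -47, -44] -> [59, 45, 51, 47, -38, -35] -> [-59, -45, -51, -47, 38, 35]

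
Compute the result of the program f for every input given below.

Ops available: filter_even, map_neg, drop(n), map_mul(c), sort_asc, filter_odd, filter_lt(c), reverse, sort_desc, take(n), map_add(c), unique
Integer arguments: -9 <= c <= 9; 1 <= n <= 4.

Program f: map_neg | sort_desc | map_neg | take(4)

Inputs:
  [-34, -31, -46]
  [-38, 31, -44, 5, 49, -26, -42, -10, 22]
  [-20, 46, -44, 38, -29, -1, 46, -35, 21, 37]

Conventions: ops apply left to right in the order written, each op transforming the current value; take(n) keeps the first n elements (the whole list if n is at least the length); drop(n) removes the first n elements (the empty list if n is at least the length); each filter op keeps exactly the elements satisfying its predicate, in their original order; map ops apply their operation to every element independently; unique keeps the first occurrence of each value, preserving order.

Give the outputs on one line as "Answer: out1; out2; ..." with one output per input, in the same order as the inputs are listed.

Execution, op by op:
  [-34, -31, -46] -> [34, 31, 46] -> [46, 34, 31] -> [-46, -34, -31] -> [-46, -34, -31]
  [-38, 31, -44, 5, 49, -26, -42, -10, 22] -> [38, -31, 44, -5, -49, 26, 42, 10, -22] -> [44, 42, 38, 26, 10, -5, -22, -31, -49] -> [-44, -42, -38, -26, -10, 5, 22, 31, 49] -> [-44, -42, -38, -26]
  [-20, 46, -44, 38, -29, -1, 46, -35, 21, 37] -> [20, -46, 44, -38, 29, 1, -46, 35, -21, -37] -> [44, 35, 29, 20, 1, -21, -37, -38, -46, -46] -> [-44, -35, -29, -20, -1, 21, 37, 38, 46, 46] -> [-44, -35, -29, -20]

[-46, -34, -31]; [-44, -42, -38, -26]; [-44, -35, -29, -20]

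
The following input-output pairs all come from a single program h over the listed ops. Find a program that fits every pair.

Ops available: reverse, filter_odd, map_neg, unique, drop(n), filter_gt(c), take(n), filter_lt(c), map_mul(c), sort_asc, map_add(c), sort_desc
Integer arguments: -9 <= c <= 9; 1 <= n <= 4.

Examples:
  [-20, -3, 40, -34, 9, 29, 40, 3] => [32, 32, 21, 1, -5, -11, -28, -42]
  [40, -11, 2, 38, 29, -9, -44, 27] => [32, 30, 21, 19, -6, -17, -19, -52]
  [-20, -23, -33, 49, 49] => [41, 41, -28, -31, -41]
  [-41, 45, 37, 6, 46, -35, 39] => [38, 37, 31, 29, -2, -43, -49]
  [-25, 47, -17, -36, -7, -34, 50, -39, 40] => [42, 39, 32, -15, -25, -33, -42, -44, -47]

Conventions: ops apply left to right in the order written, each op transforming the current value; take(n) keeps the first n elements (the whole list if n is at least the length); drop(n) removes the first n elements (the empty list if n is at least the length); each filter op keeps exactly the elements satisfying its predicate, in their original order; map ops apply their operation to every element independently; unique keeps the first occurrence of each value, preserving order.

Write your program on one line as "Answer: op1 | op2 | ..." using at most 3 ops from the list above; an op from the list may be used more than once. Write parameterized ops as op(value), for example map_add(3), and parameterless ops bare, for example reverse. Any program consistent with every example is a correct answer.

sort_desc | map_add(-8)

Check, running the answer program on each example:
  [-20, -3, 40, -34, 9, 29, 40, 3] -> [40, 40, 29, 9, 3, -3, -20, -34] -> [32, 32, 21, 1, -5, -11, -28, -42]
  [40, -11, 2, 38, 29, -9, -44, 27] -> [40, 38, 29, 27, 2, -9, -11, -44] -> [32, 30, 21, 19, -6, -17, -19, -52]
  [-20, -23, -33, 49, 49] -> [49, 49, -20, -23, -33] -> [41, 41, -28, -31, -41]
  [-41, 45, 37, 6, 46, -35, 39] -> [46, 45, 39, 37, 6, -35, -41] -> [38, 37, 31, 29, -2, -43, -49]
  [-25, 47, -17, -36, -7, -34, 50, -39, 40] -> [50, 47, 40, -7, -17, -25, -34, -36, -39] -> [42, 39, 32, -15, -25, -33, -42, -44, -47]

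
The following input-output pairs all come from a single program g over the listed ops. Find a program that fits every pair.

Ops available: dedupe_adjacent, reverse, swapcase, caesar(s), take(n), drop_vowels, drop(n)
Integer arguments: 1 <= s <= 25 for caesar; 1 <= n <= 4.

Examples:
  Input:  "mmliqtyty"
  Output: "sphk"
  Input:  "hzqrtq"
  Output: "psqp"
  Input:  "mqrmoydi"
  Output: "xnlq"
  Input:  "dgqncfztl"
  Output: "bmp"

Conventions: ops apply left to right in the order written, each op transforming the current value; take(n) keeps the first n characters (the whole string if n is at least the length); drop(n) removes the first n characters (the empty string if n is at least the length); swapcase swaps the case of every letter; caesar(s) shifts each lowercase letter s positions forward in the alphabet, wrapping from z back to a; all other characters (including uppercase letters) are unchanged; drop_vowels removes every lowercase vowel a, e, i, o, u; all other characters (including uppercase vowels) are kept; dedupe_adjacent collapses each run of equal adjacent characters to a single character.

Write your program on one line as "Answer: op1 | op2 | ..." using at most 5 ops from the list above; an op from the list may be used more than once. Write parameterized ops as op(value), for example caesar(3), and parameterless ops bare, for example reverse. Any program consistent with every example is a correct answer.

drop(2) | take(4) | reverse | caesar(25) | drop_vowels

Check, running the answer program on each example:
  "mmliqtyty" -> "liqtyty" -> "liqt" -> "tqil" -> "sphk" -> "sphk"
  "hzqrtq" -> "qrtq" -> "qrtq" -> "qtrq" -> "psqp" -> "psqp"
  "mqrmoydi" -> "rmoydi" -> "rmoy" -> "yomr" -> "xnlq" -> "xnlq"
  "dgqncfztl" -> "qncfztl" -> "qncf" -> "fcnq" -> "ebmp" -> "bmp"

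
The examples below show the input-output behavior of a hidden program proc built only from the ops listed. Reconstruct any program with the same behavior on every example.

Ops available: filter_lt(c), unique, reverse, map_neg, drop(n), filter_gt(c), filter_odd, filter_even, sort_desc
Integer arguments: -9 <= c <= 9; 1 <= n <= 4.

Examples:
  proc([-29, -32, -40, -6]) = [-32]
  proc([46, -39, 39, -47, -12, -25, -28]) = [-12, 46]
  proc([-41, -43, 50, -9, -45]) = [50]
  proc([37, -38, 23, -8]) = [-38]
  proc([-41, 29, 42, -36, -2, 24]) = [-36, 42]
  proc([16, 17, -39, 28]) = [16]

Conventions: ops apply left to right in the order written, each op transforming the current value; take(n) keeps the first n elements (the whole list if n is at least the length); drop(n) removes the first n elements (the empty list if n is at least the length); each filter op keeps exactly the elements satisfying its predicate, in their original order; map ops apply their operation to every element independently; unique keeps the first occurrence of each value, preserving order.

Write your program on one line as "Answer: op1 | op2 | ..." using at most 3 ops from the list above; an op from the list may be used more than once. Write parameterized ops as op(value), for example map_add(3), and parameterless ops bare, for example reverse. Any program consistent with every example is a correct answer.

reverse | drop(2) | filter_even

Check, running the answer program on each example:
  [-29, -32, -40, -6] -> [-6, -40, -32, -29] -> [-32, -29] -> [-32]
  [46, -39, 39, -47, -12, -25, -28] -> [-28, -25, -12, -47, 39, -39, 46] -> [-12, -47, 39, -39, 46] -> [-12, 46]
  [-41, -43, 50, -9, -45] -> [-45, -9, 50, -43, -41] -> [50, -43, -41] -> [50]
  [37, -38, 23, -8] -> [-8, 23, -38, 37] -> [-38, 37] -> [-38]
  [-41, 29, 42, -36, -2, 24] -> [24, -2, -36, 42, 29, -41] -> [-36, 42, 29, -41] -> [-36, 42]
  [16, 17, -39, 28] -> [28, -39, 17, 16] -> [17, 16] -> [16]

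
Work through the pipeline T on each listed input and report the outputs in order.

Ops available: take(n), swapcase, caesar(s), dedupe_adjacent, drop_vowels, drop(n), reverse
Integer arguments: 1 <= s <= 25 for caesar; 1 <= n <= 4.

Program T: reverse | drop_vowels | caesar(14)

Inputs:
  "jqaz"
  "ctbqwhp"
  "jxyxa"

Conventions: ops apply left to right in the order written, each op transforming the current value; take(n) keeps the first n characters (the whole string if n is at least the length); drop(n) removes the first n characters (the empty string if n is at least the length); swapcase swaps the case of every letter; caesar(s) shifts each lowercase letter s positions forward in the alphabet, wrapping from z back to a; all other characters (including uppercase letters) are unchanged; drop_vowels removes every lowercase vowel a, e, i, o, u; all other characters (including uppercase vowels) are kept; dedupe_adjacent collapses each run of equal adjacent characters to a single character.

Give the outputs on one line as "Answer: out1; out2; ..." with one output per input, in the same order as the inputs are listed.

Execution, op by op:
  "jqaz" -> "zaqj" -> "zqj" -> "nex"
  "ctbqwhp" -> "phwqbtc" -> "phwqbtc" -> "dvkephq"
  "jxyxa" -> "axyxj" -> "xyxj" -> "lmlx"

"nex"; "dvkephq"; "lmlx"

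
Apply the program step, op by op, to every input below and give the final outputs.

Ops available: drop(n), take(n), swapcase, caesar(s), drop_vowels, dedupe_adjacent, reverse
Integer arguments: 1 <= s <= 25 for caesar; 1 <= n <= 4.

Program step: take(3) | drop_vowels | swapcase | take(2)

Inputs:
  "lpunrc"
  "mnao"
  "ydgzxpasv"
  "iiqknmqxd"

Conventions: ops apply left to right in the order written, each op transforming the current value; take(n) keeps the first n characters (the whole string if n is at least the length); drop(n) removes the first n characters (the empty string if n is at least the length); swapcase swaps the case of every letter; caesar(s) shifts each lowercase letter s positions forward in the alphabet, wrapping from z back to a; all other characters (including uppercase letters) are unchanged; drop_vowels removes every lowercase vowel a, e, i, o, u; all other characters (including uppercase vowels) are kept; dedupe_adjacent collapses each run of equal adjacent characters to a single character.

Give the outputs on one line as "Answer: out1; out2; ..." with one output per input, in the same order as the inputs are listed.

Execution, op by op:
  "lpunrc" -> "lpu" -> "lp" -> "LP" -> "LP"
  "mnao" -> "mna" -> "mn" -> "MN" -> "MN"
  "ydgzxpasv" -> "ydg" -> "ydg" -> "YDG" -> "YD"
  "iiqknmqxd" -> "iiq" -> "q" -> "Q" -> "Q"

"LP"; "MN"; "YD"; "Q"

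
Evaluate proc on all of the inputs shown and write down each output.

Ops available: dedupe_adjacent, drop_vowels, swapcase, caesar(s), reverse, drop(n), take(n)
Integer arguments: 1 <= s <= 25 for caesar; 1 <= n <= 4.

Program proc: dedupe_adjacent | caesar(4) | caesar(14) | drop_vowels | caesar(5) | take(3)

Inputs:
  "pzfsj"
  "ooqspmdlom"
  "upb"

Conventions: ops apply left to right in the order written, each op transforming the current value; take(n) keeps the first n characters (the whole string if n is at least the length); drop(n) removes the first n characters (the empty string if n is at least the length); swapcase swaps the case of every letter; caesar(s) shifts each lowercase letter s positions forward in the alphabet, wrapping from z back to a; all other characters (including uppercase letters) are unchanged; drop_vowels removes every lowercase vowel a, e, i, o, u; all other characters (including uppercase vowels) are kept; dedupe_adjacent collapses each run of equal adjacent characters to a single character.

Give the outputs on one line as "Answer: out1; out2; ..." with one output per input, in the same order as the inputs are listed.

Execution, op by op:
  "pzfsj" -> "pzfsj" -> "tdjwn" -> "hrxkb" -> "hrxkb" -> "mwcpg" -> "mwc"
  "ooqspmdlom" -> "oqspmdlom" -> "suwtqhpsq" -> "gikhevdge" -> "gkhvdg" -> "lpmail" -> "lpm"
  "upb" -> "upb" -> "ytf" -> "mht" -> "mht" -> "rmy" -> "rmy"

"mwc"; "lpm"; "rmy"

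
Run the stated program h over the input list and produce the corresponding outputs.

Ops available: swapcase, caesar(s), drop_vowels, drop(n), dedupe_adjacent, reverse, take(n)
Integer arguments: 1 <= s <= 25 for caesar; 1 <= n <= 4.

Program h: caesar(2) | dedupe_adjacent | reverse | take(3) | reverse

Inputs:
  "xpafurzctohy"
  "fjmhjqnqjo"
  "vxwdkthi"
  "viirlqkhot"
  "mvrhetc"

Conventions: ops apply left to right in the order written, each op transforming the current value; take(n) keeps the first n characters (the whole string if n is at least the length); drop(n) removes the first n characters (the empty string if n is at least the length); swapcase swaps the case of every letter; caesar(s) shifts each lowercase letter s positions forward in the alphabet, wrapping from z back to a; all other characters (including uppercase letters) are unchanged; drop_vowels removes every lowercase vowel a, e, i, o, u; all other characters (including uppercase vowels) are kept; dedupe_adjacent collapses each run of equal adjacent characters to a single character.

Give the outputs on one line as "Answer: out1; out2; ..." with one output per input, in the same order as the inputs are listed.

Execution, op by op:
  "xpafurzctohy" -> "zrchwtbevqja" -> "zrchwtbevqja" -> "ajqvebtwhcrz" -> "ajq" -> "qja"
  "fjmhjqnqjo" -> "hlojlspslq" -> "hlojlspslq" -> "qlspsljolh" -> "qls" -> "slq"
  "vxwdkthi" -> "xzyfmvjk" -> "xzyfmvjk" -> "kjvmfyzx" -> "kjv" -> "vjk"
  "viirlqkhot" -> "xkktnsmjqv" -> "xktnsmjqv" -> "vqjmsntkx" -> "vqj" -> "jqv"
  "mvrhetc" -> "oxtjgve" -> "oxtjgve" -> "evgjtxo" -> "evg" -> "gve"

"qja"; "slq"; "vjk"; "jqv"; "gve"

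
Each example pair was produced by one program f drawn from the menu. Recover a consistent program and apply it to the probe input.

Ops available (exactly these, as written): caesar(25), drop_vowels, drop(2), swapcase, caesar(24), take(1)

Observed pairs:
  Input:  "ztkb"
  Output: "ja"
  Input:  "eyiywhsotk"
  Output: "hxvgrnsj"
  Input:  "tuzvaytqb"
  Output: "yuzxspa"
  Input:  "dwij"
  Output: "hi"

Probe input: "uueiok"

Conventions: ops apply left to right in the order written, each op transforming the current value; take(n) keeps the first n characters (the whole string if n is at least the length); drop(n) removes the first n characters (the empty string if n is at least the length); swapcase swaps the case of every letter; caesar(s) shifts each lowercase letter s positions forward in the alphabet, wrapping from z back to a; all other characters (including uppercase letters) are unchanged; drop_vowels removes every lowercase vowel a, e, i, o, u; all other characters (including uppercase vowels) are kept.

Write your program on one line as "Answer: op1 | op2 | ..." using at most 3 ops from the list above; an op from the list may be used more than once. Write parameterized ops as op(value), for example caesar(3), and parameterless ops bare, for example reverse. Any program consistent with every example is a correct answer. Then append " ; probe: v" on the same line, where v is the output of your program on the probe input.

drop(2) | caesar(25) ; probe: "dhnj"

Check, running the answer program on each example:
  "ztkb" -> "kb" -> "ja"
  "eyiywhsotk" -> "iywhsotk" -> "hxvgrnsj"
  "tuzvaytqb" -> "zvaytqb" -> "yuzxspa"
  "dwij" -> "ij" -> "hi"
  probe: "uueiok" -> "eiok" -> "dhnj"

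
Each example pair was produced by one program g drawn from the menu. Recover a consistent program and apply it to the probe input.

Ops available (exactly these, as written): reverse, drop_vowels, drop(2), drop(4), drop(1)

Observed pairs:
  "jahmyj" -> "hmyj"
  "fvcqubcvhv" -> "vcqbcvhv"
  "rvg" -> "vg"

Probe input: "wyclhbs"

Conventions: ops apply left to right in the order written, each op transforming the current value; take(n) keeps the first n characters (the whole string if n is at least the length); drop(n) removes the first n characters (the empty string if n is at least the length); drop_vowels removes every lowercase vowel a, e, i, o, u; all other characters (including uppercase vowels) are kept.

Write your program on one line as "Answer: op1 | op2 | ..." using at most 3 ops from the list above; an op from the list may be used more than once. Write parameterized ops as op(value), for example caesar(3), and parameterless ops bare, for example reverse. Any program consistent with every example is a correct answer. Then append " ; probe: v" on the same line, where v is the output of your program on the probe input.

drop(1) | drop_vowels ; probe: "yclhbs"

Check, running the answer program on each example:
  "jahmyj" -> "ahmyj" -> "hmyj"
  "fvcqubcvhv" -> "vcqubcvhv" -> "vcqbcvhv"
  "rvg" -> "vg" -> "vg"
  probe: "wyclhbs" -> "yclhbs" -> "yclhbs"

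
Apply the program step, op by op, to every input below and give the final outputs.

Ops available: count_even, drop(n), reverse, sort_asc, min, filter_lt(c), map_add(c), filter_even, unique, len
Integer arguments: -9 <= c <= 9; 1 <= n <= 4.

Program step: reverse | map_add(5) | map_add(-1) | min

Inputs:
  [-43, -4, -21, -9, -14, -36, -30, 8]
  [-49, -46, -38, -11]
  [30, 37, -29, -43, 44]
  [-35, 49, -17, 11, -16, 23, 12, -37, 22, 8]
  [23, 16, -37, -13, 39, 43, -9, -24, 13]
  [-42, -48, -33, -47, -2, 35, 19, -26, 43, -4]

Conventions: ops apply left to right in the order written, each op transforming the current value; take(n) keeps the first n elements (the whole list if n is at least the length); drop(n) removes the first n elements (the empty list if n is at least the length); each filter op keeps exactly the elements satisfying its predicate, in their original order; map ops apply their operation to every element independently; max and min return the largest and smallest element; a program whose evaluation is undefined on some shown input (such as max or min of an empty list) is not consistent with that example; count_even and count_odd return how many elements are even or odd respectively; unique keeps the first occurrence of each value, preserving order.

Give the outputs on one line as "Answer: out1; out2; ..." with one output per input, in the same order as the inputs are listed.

Execution, op by op:
  [-43, -4, -21, -9, -14, -36, -30, 8] -> [8, -30, -36, -14, -9, -21, -4, -43] -> [13, -25, -31, -9, -4, -16, 1, -38] -> [12, -26, -32, -10, -5, -17, 0, -39] -> -39
  [-49, -46, -38, -11] -> [-11, -38, -46, -49] -> [-6, -33, -41, -44] -> [-7, -34, -42, -45] -> -45
  [30, 37, -29, -43, 44] -> [44, -43, -29, 37, 30] -> [49, -38, -24, 42, 35] -> [48, -39, -25, 41, 34] -> -39
  [-35, 49, -17, 11, -16, 23, 12, -37, 22, 8] -> [8, 22, -37, 12, 23, -16, 11, -17, 49, -35] -> [13, 27, -32, 17, 28, -11, 16, -12, 54, -30] -> [12, 26, -33, 16, 27, -12, 15, -13, 53, -31] -> -33
  [23, 16, -37, -13, 39, 43, -9, -24, 13] -> [13, -24, -9, 43, 39, -13, -37, 16, 23] -> [18, -19, -4, 48, 44, -8, -32, 21, 28] -> [17, -20, -5, 47, 43, -9, -33, 20, 27] -> -33
  [-42, -48, -33, -47, -2, 35, 19, -26, 43, -4] -> [-4, 43, -26, 19, 35, -2, -47, -33, -48, -42] -> [1, 48, -21, 24, 40, 3, -42, -28, -43, -37] -> [0, 47, -22, 23, 39, 2, -43, -29, -44, -38] -> -44

-39; -45; -39; -33; -33; -44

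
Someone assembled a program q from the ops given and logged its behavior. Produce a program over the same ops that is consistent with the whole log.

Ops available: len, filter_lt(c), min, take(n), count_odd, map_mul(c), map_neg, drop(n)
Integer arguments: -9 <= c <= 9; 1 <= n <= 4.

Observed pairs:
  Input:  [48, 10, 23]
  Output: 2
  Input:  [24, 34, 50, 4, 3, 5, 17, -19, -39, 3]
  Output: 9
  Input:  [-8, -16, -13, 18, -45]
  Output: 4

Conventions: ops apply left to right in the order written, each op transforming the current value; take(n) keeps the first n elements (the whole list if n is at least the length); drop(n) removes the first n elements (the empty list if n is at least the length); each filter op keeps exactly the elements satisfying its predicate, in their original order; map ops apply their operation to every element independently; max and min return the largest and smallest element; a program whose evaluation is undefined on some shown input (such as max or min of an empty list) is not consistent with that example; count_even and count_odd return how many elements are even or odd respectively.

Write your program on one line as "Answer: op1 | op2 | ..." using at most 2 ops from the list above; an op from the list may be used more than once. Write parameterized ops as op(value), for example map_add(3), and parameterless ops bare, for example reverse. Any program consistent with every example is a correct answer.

drop(1) | len

Check, running the answer program on each example:
  [48, 10, 23] -> [10, 23] -> 2
  [24, 34, 50, 4, 3, 5, 17, -19, -39, 3] -> [34, 50, 4, 3, 5, 17, -19, -39, 3] -> 9
  [-8, -16, -13, 18, -45] -> [-16, -13, 18, -45] -> 4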